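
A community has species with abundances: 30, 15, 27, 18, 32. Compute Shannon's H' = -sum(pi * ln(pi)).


Total N = 30 + 15 + 27 + 18 + 32 = 122
Per-species terms:
  p = 30/122 = 0.245902; ln(p) = -1.402822; p*ln(p) = 0.245902 * (-1.402822) = -0.344957
  p = 15/122 = 0.122951; ln(p) = -2.095969; p*ln(p) = 0.122951 * (-2.095969) = -0.257701
  p = 27/122 = 0.221311; ln(p) = -1.508186; p*ln(p) = 0.221311 * (-1.508186) = -0.333778
  p = 18/122 = 0.147541; ln(p) = -1.913649; p*ln(p) = 0.147541 * (-1.913649) = -0.282342
  p = 32/122 = 0.262295; ln(p) = -1.338285; p*ln(p) = 0.262295 * (-1.338285) = -0.351025
sum(p*ln(p)) = (-0.344957) + (-0.257701) + (-0.333778) + (-0.282342) + (-0.351025) = -1.569803
H' = -(-1.569803) = 1.569803 ≈ 1.5698

1.5698


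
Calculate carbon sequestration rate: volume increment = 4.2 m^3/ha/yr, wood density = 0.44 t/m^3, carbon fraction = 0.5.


C = 4.2 * 0.44 * 0.5 = 0.924 ≈ 0.92 t C/ha/yr

0.92 t C/ha/yr


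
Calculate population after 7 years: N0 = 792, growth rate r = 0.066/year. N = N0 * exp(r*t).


r*t = 0.066 * 7 = 0.462
exp(0.462) = 1.58725
N = 792 * 1.58725 = 1257.10 ≈ 1257

1257


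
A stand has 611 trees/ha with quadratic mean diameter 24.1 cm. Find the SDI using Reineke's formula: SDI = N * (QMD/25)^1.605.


QMD/25 = 24.1/25 = 0.964
(0.964)^1.605 = exp(1.605 * ln(0.964)) = exp(1.605 * (-0.0366640)) = exp(-0.0588457) = 0.942852
SDI = 611 * 0.942852 = 576.083 ≈ 576

576


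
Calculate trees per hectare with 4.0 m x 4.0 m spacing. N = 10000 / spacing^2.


N = 10000 / 4.0^2 = 10000 / 16 = 625.000 ≈ 625 trees/ha

625 trees/ha


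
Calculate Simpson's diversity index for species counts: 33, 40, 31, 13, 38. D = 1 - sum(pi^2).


Total N = 33 + 40 + 31 + 13 + 38 = 155
Per-species terms:
  p = 33/155 = 0.212903; p^2 = 0.212903^2 = 0.045328
  p = 40/155 = 0.258065; p^2 = 0.258065^2 = 0.066598
  p = 31/155 = 0.200000; p^2 = 0.200000^2 = 0.040000
  p = 13/155 = 0.083871; p^2 = 0.083871^2 = 0.007034
  p = 38/155 = 0.245161; p^2 = 0.245161^2 = 0.060104
sum(p^2) = 0.045328 + 0.066598 + 0.040000 + 0.007034 + 0.060104 = 0.219064
D = 1 - 0.219064 = 0.780936 ≈ 0.7809

0.7809


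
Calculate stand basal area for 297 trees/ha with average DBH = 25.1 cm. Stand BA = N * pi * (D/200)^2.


(D/200)^2 = (25.1/200)^2 = 0.1255^2 = 0.01575025
Individual BA = 3.141593 * 0.01575025 = 0.0494809 m^2
Stand BA = 297 * 0.0494809 = 14.6958 ≈ 14.70 m^2/ha

14.70 m^2/ha


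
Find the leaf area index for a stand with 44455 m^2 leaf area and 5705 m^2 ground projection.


LAI = 44455 / 5705 = 7.7923 ≈ 7.79

7.79


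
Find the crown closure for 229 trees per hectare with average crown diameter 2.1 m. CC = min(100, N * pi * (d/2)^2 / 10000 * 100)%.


(d/2)^2 = (2.1/2)^2 = 1.05^2 = 1.1025
Crown area = 3.141593 * 1.1025 = 3.46361 m^2
N * area / 10000 * 100 = 229 * 3.46361 / 10000 * 100 = 7.93167
CC = min(100, 7.93167) = 7.93167 ≈ 7.9%

7.9%


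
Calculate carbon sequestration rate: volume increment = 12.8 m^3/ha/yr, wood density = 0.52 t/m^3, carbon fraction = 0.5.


C = 12.8 * 0.52 * 0.5 = 3.328 ≈ 3.33 t C/ha/yr

3.33 t C/ha/yr


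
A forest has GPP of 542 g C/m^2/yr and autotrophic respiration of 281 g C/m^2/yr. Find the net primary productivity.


NPP = GPP - Ra = 542 - 281 = 261 g C/m^2/yr

261 g C/m^2/yr


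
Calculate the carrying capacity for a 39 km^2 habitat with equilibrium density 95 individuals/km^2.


K = 95 * 39 = 3705 individuals

3705 individuals


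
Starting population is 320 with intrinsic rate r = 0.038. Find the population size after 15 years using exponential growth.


r*t = 0.038 * 15 = 0.57
exp(0.57) = 1.76827
N = 320 * 1.76827 = 565.846 ≈ 566

566


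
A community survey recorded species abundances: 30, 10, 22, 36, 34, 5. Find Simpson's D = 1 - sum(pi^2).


Total N = 30 + 10 + 22 + 36 + 34 + 5 = 137
Per-species terms:
  p = 30/137 = 0.218978; p^2 = 0.218978^2 = 0.047951
  p = 10/137 = 0.072993; p^2 = 0.072993^2 = 0.005328
  p = 22/137 = 0.160584; p^2 = 0.160584^2 = 0.025787
  p = 36/137 = 0.262774; p^2 = 0.262774^2 = 0.069050
  p = 34/137 = 0.248175; p^2 = 0.248175^2 = 0.061591
  p = 5/137 = 0.036496; p^2 = 0.036496^2 = 0.001332
sum(p^2) = 0.047951 + 0.005328 + 0.025787 + 0.069050 + 0.061591 + 0.001332 = 0.211039
D = 1 - 0.211039 = 0.788961 ≈ 0.7890

0.7890


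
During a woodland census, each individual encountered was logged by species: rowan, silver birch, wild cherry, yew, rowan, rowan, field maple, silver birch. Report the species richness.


Total individuals logged = 8
Distinct species (count of individuals): rowan (3), silver birch (2), wild cherry (1), yew (1), field maple (1)
Species richness = number of distinct species = 5

5


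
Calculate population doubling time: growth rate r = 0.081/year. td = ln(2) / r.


td = ln(2) / 0.081 = 0.693147 / 0.081 = 8.55737 ≈ 8.6 years

8.6 years


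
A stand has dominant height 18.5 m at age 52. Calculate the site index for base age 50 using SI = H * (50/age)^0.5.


50/52 = 0.961538
(0.961538)^0.5 = 0.980580
SI = 18.5 * 0.980580 = 18.1407 ≈ 18.1 m

18.1 m


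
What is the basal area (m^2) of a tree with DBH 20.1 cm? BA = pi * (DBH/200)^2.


D/200 = 20.1/200 = 0.1005 m
(D/200)^2 = 0.1005^2 = 0.01010025
BA = 3.141593 * 0.01010025 = 0.0317309 ≈ 0.0317 m^2

0.0317 m^2


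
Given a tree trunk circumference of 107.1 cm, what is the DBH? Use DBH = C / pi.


DBH = C / pi = 107.1 / 3.141593 = 34.0910 ≈ 34.09 cm

34.09 cm


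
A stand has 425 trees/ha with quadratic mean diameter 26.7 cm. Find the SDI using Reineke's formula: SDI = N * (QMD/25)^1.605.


QMD/25 = 26.7/25 = 1.068
(1.068)^1.605 = exp(1.605 * ln(1.068)) = exp(1.605 * 0.0657877) = exp(0.105589) = 1.11137
SDI = 425 * 1.11137 = 472.332 ≈ 472

472


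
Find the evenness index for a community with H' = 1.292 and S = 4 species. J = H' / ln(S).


ln(4) = 1.38629
J = H' / ln(S) = 1.292 / 1.38629 = 0.931984 ≈ 0.9320

0.9320


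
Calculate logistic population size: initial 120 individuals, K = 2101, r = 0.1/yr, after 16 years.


(K - N0)/N0 = (2101 - 120)/120 = 1981/120 = 16.5083
r*t = 0.1 * 16 = 1.6; exp(-1.6) = 0.201897
16.5083 * 0.201897 = 3.33298
1 + 3.33298 = 4.33298
N = 2101 / 4.33298 = 484.886 ≈ 485

485


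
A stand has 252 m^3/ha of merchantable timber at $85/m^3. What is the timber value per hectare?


Value = 252 * 85 = $21420/ha

$21420/ha


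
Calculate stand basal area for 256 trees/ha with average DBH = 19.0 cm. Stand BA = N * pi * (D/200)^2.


(D/200)^2 = (19.0/200)^2 = 0.095^2 = 0.009025
Individual BA = 3.141593 * 0.009025 = 0.0283529 m^2
Stand BA = 256 * 0.0283529 = 7.25834 ≈ 7.26 m^2/ha

7.26 m^2/ha


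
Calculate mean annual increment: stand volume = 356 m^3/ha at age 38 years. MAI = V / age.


MAI = 356 / 38 = 9.3684 ≈ 9.37 m^3/ha/yr

9.37 m^3/ha/yr


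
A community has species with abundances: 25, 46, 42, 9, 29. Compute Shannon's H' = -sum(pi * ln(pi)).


Total N = 25 + 46 + 42 + 9 + 29 = 151
Per-species terms:
  p = 25/151 = 0.165563; ln(p) = -1.798403; p*ln(p) = 0.165563 * (-1.798403) = -0.297749
  p = 46/151 = 0.304636; ln(p) = -1.188638; p*ln(p) = 0.304636 * (-1.188638) = -0.362102
  p = 42/151 = 0.278146; ln(p) = -1.279609; p*ln(p) = 0.278146 * (-1.279609) = -0.355918
  p = 9/151 = 0.059603; ln(p) = -2.820049; p*ln(p) = 0.059603 * (-2.820049) = -0.168083
  p = 29/151 = 0.192053; ln(p) = -1.649984; p*ln(p) = 0.192053 * (-1.649984) = -0.316884
sum(p*ln(p)) = (-0.297749) + (-0.362102) + (-0.355918) + (-0.168083) + (-0.316884) = -1.500736
H' = -(-1.500736) = 1.500736 ≈ 1.5007

1.5007


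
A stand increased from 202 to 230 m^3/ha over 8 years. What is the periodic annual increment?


PAI = (V2 - V1) / period = (230 - 202) / 8 = 28 / 8 = 3.50 m^3/ha/yr

3.50 m^3/ha/yr


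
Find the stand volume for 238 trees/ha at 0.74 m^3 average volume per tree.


V_stand = 238 * 0.74 = 176.12 ≈ 176.1 m^3/ha

176.1 m^3/ha


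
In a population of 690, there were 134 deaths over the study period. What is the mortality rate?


Mortality rate = 134 / 690 = 0.194203 ≈ 0.1942

0.1942


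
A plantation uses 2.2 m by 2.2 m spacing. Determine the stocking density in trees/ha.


N = 10000 / 2.2^2 = 10000 / 4.84 = 2066.12 ≈ 2066 trees/ha

2066 trees/ha


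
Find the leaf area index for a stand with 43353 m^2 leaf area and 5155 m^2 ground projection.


LAI = 43353 / 5155 = 8.4099 ≈ 8.41

8.41


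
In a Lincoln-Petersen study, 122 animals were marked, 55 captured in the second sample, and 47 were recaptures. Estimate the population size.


N = M * C / R = 122 * 55 / 47 = 6710 / 47 = 142.77 ≈ 143

143 individuals


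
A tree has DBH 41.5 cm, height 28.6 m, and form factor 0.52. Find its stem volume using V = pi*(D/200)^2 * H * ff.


(D/200)^2 = (41.5/200)^2 = 0.2075^2 = 0.04305625
BA = 3.141593 * 0.04305625 = 0.135265 m^2
V = 0.135265 * 28.6 * 0.52 = 2.01166 ≈ 2.012 m^3

2.012 m^3


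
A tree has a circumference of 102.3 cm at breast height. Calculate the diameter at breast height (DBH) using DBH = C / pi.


DBH = C / pi = 102.3 / 3.141593 = 32.5631 ≈ 32.56 cm

32.56 cm


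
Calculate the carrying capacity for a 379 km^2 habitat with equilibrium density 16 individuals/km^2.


K = 16 * 379 = 6064 individuals

6064 individuals


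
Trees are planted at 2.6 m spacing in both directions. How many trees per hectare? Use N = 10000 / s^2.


N = 10000 / 2.6^2 = 10000 / 6.76 = 1479.29 ≈ 1479 trees/ha

1479 trees/ha


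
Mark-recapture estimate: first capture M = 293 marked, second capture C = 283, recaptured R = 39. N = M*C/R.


N = M * C / R = 293 * 283 / 39 = 82919 / 39 = 2126.13 ≈ 2126

2126 individuals


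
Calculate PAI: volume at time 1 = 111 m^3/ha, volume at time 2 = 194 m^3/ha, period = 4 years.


PAI = (V2 - V1) / period = (194 - 111) / 4 = 83 / 4 = 20.75 m^3/ha/yr

20.75 m^3/ha/yr


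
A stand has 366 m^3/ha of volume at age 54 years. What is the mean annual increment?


MAI = 366 / 54 = 6.7778 ≈ 6.78 m^3/ha/yr

6.78 m^3/ha/yr


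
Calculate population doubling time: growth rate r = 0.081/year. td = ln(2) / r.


td = ln(2) / 0.081 = 0.693147 / 0.081 = 8.55737 ≈ 8.6 years

8.6 years


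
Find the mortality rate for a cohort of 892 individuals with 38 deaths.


Mortality rate = 38 / 892 = 0.042601 ≈ 0.0426

0.0426


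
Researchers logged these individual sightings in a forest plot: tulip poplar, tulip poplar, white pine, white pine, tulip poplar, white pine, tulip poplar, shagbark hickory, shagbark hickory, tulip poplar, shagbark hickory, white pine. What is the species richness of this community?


Total individuals logged = 12
Distinct species (count of individuals): tulip poplar (5), white pine (4), shagbark hickory (3)
Species richness = number of distinct species = 3

3


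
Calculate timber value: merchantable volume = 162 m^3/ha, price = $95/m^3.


Value = 162 * 95 = $15390/ha

$15390/ha


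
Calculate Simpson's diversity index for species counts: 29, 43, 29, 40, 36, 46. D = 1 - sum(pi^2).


Total N = 29 + 43 + 29 + 40 + 36 + 46 = 223
Per-species terms:
  p = 29/223 = 0.130045; p^2 = 0.130045^2 = 0.016912
  p = 43/223 = 0.192825; p^2 = 0.192825^2 = 0.037181
  p = 29/223 = 0.130045; p^2 = 0.130045^2 = 0.016912
  p = 40/223 = 0.179372; p^2 = 0.179372^2 = 0.032174
  p = 36/223 = 0.161435; p^2 = 0.161435^2 = 0.026061
  p = 46/223 = 0.206278; p^2 = 0.206278^2 = 0.042551
sum(p^2) = 0.016912 + 0.037181 + 0.016912 + 0.032174 + 0.026061 + 0.042551 = 0.171791
D = 1 - 0.171791 = 0.828209 ≈ 0.8282

0.8282


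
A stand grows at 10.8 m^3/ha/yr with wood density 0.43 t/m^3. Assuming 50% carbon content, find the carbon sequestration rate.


C = 10.8 * 0.43 * 0.5 = 2.322 ≈ 2.32 t C/ha/yr

2.32 t C/ha/yr


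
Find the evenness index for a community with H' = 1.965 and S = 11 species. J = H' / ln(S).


ln(11) = 2.39790
J = H' / ln(S) = 1.965 / 2.39790 = 0.819467 ≈ 0.8195

0.8195


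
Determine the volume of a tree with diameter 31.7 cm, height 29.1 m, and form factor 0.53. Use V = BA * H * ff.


(D/200)^2 = (31.7/200)^2 = 0.1585^2 = 0.02512225
BA = 3.141593 * 0.02512225 = 0.0789239 m^2
V = 0.0789239 * 29.1 * 0.53 = 1.21724 ≈ 1.217 m^3

1.217 m^3


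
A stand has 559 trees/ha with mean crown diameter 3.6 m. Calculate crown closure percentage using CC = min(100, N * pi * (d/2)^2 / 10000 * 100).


(d/2)^2 = (3.6/2)^2 = 1.8^2 = 3.24
Crown area = 3.141593 * 3.24 = 10.1788 m^2
N * area / 10000 * 100 = 559 * 10.1788 / 10000 * 100 = 56.8995
CC = min(100, 56.8995) = 56.8995 ≈ 56.9%

56.9%


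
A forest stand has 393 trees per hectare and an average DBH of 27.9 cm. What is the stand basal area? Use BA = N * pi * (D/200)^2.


(D/200)^2 = (27.9/200)^2 = 0.1395^2 = 0.01946025
Individual BA = 3.141593 * 0.01946025 = 0.0611362 m^2
Stand BA = 393 * 0.0611362 = 24.0265 ≈ 24.03 m^2/ha

24.03 m^2/ha


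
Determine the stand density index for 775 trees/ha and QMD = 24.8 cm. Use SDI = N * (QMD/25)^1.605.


QMD/25 = 24.8/25 = 0.992
(0.992)^1.605 = exp(1.605 * ln(0.992)) = exp(1.605 * (-0.00803217)) = exp(-0.0128916) = 0.987191
SDI = 775 * 0.987191 = 765.073 ≈ 765

765


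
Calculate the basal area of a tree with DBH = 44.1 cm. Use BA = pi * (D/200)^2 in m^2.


D/200 = 44.1/200 = 0.2205 m
(D/200)^2 = 0.2205^2 = 0.04862025
BA = 3.141593 * 0.04862025 = 0.152745 ≈ 0.1527 m^2

0.1527 m^2


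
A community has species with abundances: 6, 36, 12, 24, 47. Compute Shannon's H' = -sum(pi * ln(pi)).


Total N = 6 + 36 + 12 + 24 + 47 = 125
Per-species terms:
  p = 6/125 = 0.048000; ln(p) = -3.036554; p*ln(p) = 0.048000 * (-3.036554) = -0.145755
  p = 36/125 = 0.288000; ln(p) = -1.244795; p*ln(p) = 0.288000 * (-1.244795) = -0.358501
  p = 12/125 = 0.096000; ln(p) = -2.343407; p*ln(p) = 0.096000 * (-2.343407) = -0.224967
  p = 24/125 = 0.192000; ln(p) = -1.650260; p*ln(p) = 0.192000 * (-1.650260) = -0.316850
  p = 47/125 = 0.376000; ln(p) = -0.978166; p*ln(p) = 0.376000 * (-0.978166) = -0.367790
sum(p*ln(p)) = (-0.145755) + (-0.358501) + (-0.224967) + (-0.316850) + (-0.367790) = -1.413863
H' = -(-1.413863) = 1.413863 ≈ 1.4139

1.4139


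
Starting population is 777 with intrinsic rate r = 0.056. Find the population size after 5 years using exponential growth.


r*t = 0.056 * 5 = 0.28
exp(0.28) = 1.32313
N = 777 * 1.32313 = 1028.07 ≈ 1028

1028


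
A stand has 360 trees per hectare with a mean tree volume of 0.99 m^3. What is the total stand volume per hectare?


V_stand = 360 * 0.99 = 356.4 m^3/ha

356.4 m^3/ha


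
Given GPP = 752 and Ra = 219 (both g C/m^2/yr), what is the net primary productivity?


NPP = GPP - Ra = 752 - 219 = 533 g C/m^2/yr

533 g C/m^2/yr


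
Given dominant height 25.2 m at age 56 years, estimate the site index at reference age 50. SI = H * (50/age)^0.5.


50/56 = 0.892857
(0.892857)^0.5 = 0.944911
SI = 25.2 * 0.944911 = 23.8118 ≈ 23.8 m

23.8 m


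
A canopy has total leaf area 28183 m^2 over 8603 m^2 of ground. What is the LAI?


LAI = 28183 / 8603 = 3.2760 ≈ 3.28

3.28


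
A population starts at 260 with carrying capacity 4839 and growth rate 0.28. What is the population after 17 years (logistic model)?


(K - N0)/N0 = (4839 - 260)/260 = 4579/260 = 17.6115
r*t = 0.28 * 17 = 4.76; exp(-4.76) = 0.00856561
17.6115 * 0.00856561 = 0.150853
1 + 0.150853 = 1.15085
N = 4839 / 1.15085 = 4204.72 ≈ 4205

4205


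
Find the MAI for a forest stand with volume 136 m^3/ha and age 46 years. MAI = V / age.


MAI = 136 / 46 = 2.9565 ≈ 2.96 m^3/ha/yr

2.96 m^3/ha/yr


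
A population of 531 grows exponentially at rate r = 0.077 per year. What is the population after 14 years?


r*t = 0.077 * 14 = 1.078
exp(1.078) = 2.93880
N = 531 * 2.93880 = 1560.50 ≈ 1561

1561


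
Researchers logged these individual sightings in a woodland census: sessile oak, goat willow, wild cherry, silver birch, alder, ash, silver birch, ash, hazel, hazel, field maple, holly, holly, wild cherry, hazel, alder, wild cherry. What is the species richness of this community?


Total individuals logged = 17
Distinct species (count of individuals): sessile oak (1), goat willow (1), wild cherry (3), silver birch (2), alder (2), ash (2), hazel (3), field maple (1), holly (2)
Species richness = number of distinct species = 9

9


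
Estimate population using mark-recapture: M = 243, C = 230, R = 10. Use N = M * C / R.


N = M * C / R = 243 * 230 / 10 = 55890 / 10 = 5589

5589 individuals


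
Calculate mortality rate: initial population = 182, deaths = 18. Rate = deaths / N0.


Mortality rate = 18 / 182 = 0.098901 ≈ 0.0989

0.0989


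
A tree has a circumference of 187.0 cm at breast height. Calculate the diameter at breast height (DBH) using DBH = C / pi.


DBH = C / pi = 187.0 / 3.141593 = 59.5239 ≈ 59.52 cm

59.52 cm


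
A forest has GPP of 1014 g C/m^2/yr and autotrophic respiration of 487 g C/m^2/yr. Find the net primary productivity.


NPP = GPP - Ra = 1014 - 487 = 527 g C/m^2/yr

527 g C/m^2/yr


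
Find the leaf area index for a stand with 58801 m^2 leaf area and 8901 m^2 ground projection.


LAI = 58801 / 8901 = 6.6061 ≈ 6.61

6.61


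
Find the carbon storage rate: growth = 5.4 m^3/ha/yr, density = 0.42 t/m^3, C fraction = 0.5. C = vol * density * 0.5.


C = 5.4 * 0.42 * 0.5 = 1.134 ≈ 1.13 t C/ha/yr

1.13 t C/ha/yr


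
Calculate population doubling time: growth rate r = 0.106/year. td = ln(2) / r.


td = ln(2) / 0.106 = 0.693147 / 0.106 = 6.53912 ≈ 6.5 years

6.5 years


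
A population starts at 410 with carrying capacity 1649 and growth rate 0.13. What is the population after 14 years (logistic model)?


(K - N0)/N0 = (1649 - 410)/410 = 1239/410 = 3.02195
r*t = 0.13 * 14 = 1.82; exp(-1.82) = 0.162026
3.02195 * 0.162026 = 0.489634
1 + 0.489634 = 1.48963
N = 1649 / 1.48963 = 1106.99 ≈ 1107

1107


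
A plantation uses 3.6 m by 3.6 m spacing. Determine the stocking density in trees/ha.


N = 10000 / 3.6^2 = 10000 / 12.96 = 771.605 ≈ 772 trees/ha

772 trees/ha


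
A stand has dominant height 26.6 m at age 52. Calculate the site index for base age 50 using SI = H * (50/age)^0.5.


50/52 = 0.961538
(0.961538)^0.5 = 0.980580
SI = 26.6 * 0.980580 = 26.0834 ≈ 26.1 m

26.1 m


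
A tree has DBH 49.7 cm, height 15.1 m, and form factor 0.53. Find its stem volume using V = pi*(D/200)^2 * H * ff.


(D/200)^2 = (49.7/200)^2 = 0.2485^2 = 0.06175225
BA = 3.141593 * 0.06175225 = 0.194000 m^2
V = 0.194000 * 15.1 * 0.53 = 1.55258 ≈ 1.553 m^3

1.553 m^3


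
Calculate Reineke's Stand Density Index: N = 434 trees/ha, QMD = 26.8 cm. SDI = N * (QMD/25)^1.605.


QMD/25 = 26.8/25 = 1.072
(1.072)^1.605 = exp(1.605 * ln(1.072)) = exp(1.605 * 0.0695261) = exp(0.111589) = 1.11805
SDI = 434 * 1.11805 = 485.234 ≈ 485

485


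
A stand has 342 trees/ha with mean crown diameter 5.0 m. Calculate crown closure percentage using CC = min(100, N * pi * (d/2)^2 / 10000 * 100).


(d/2)^2 = (5.0/2)^2 = 2.5^2 = 6.25
Crown area = 3.141593 * 6.25 = 19.6350 m^2
N * area / 10000 * 100 = 342 * 19.6350 / 10000 * 100 = 67.1517
CC = min(100, 67.1517) = 67.1517 ≈ 67.2%

67.2%


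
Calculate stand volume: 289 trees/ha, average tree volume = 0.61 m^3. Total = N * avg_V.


V_stand = 289 * 0.61 = 176.29 ≈ 176.3 m^3/ha

176.3 m^3/ha


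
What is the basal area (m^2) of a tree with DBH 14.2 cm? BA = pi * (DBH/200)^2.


D/200 = 14.2/200 = 0.071 m
(D/200)^2 = 0.071^2 = 0.005041
BA = 3.141593 * 0.005041 = 0.0158368 ≈ 0.0158 m^2

0.0158 m^2


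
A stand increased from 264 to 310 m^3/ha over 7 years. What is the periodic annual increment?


PAI = (V2 - V1) / period = (310 - 264) / 7 = 46 / 7 = 6.5714 ≈ 6.57 m^3/ha/yr

6.57 m^3/ha/yr


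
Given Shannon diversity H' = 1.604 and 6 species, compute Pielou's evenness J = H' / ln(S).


ln(6) = 1.79176
J = H' / ln(S) = 1.604 / 1.79176 = 0.895209 ≈ 0.8952

0.8952


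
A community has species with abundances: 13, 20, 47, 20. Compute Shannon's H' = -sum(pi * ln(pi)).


Total N = 13 + 20 + 47 + 20 = 100
Per-species terms:
  p = 13/100 = 0.130000; ln(p) = -2.040221; p*ln(p) = 0.130000 * (-2.040221) = -0.265229
  p = 20/100 = 0.200000; ln(p) = -1.609438; p*ln(p) = 0.200000 * (-1.609438) = -0.321888
  p = 47/100 = 0.470000; ln(p) = -0.755023; p*ln(p) = 0.470000 * (-0.755023) = -0.354861
  p = 20/100 = 0.200000; ln(p) = -1.609438; p*ln(p) = 0.200000 * (-1.609438) = -0.321888
sum(p*ln(p)) = (-0.265229) + (-0.321888) + (-0.354861) + (-0.321888) = -1.263866
H' = -(-1.263866) = 1.263866 ≈ 1.2639

1.2639


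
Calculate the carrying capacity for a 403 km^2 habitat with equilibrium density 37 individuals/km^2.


K = 37 * 403 = 14911 individuals

14911 individuals


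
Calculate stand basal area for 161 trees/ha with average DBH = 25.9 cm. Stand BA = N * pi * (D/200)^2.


(D/200)^2 = (25.9/200)^2 = 0.1295^2 = 0.01677025
Individual BA = 3.141593 * 0.01677025 = 0.0526853 m^2
Stand BA = 161 * 0.0526853 = 8.48233 ≈ 8.48 m^2/ha

8.48 m^2/ha


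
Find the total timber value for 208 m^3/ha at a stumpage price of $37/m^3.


Value = 208 * 37 = $7696/ha

$7696/ha


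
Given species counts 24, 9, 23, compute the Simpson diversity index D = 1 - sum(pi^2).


Total N = 24 + 9 + 23 = 56
Per-species terms:
  p = 24/56 = 0.428571; p^2 = 0.428571^2 = 0.183673
  p = 9/56 = 0.160714; p^2 = 0.160714^2 = 0.025829
  p = 23/56 = 0.410714; p^2 = 0.410714^2 = 0.168686
sum(p^2) = 0.183673 + 0.025829 + 0.168686 = 0.378188
D = 1 - 0.378188 = 0.621812 ≈ 0.6218

0.6218


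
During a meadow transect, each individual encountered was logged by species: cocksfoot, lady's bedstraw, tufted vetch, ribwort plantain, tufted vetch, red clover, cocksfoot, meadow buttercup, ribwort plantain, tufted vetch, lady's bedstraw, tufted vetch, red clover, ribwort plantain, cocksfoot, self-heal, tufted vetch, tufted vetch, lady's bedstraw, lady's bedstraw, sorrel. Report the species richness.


Total individuals logged = 21
Distinct species (count of individuals): cocksfoot (3), lady's bedstraw (4), tufted vetch (6), ribwort plantain (3), red clover (2), meadow buttercup (1), self-heal (1), sorrel (1)
Species richness = number of distinct species = 8

8


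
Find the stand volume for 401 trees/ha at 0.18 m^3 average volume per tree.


V_stand = 401 * 0.18 = 72.18 ≈ 72.2 m^3/ha

72.2 m^3/ha


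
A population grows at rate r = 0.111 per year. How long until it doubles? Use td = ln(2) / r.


td = ln(2) / 0.111 = 0.693147 / 0.111 = 6.24457 ≈ 6.2 years

6.2 years


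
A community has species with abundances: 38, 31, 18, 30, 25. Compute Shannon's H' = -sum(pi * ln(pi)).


Total N = 38 + 31 + 18 + 30 + 25 = 142
Per-species terms:
  p = 38/142 = 0.267606; ln(p) = -1.318240; p*ln(p) = 0.267606 * (-1.318240) = -0.352769
  p = 31/142 = 0.218310; ln(p) = -1.521839; p*ln(p) = 0.218310 * (-1.521839) = -0.332233
  p = 18/142 = 0.126761; ln(p) = -2.065452; p*ln(p) = 0.126761 * (-2.065452) = -0.261819
  p = 30/142 = 0.211268; ln(p) = -1.554628; p*ln(p) = 0.211268 * (-1.554628) = -0.328443
  p = 25/142 = 0.176056; ln(p) = -1.736953; p*ln(p) = 0.176056 * (-1.736953) = -0.305801
sum(p*ln(p)) = (-0.352769) + (-0.332233) + (-0.261819) + (-0.328443) + (-0.305801) = -1.581065
H' = -(-1.581065) = 1.581065 ≈ 1.5811

1.5811


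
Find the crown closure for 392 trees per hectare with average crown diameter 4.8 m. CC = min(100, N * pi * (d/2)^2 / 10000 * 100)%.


(d/2)^2 = (4.8/2)^2 = 2.4^2 = 5.76
Crown area = 3.141593 * 5.76 = 18.0956 m^2
N * area / 10000 * 100 = 392 * 18.0956 / 10000 * 100 = 70.9348
CC = min(100, 70.9348) = 70.9348 ≈ 70.9%

70.9%


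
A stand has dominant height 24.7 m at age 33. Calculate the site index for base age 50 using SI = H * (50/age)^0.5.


50/33 = 1.51515
(1.51515)^0.5 = 1.23091
SI = 24.7 * 1.23091 = 30.4035 ≈ 30.4 m

30.4 m


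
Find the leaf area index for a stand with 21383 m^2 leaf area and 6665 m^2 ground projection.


LAI = 21383 / 6665 = 3.2083 ≈ 3.21

3.21


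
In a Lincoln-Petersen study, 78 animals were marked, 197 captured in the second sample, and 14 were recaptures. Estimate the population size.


N = M * C / R = 78 * 197 / 14 = 15366 / 14 = 1097.57 ≈ 1098

1098 individuals


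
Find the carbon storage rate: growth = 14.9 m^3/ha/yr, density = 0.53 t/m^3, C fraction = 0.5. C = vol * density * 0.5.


C = 14.9 * 0.53 * 0.5 = 3.9485 ≈ 3.95 t C/ha/yr

3.95 t C/ha/yr


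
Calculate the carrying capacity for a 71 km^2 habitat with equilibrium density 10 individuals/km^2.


K = 10 * 71 = 710 individuals

710 individuals


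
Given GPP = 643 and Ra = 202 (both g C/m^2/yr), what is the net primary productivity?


NPP = GPP - Ra = 643 - 202 = 441 g C/m^2/yr

441 g C/m^2/yr


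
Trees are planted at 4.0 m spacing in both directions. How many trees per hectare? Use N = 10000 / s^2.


N = 10000 / 4.0^2 = 10000 / 16 = 625.000 ≈ 625 trees/ha

625 trees/ha


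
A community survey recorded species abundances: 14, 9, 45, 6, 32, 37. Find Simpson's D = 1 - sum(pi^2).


Total N = 14 + 9 + 45 + 6 + 32 + 37 = 143
Per-species terms:
  p = 14/143 = 0.097902; p^2 = 0.097902^2 = 0.009585
  p = 9/143 = 0.062937; p^2 = 0.062937^2 = 0.003961
  p = 45/143 = 0.314685; p^2 = 0.314685^2 = 0.099027
  p = 6/143 = 0.041958; p^2 = 0.041958^2 = 0.001760
  p = 32/143 = 0.223776; p^2 = 0.223776^2 = 0.050076
  p = 37/143 = 0.258741; p^2 = 0.258741^2 = 0.066947
sum(p^2) = 0.009585 + 0.003961 + 0.099027 + 0.001760 + 0.050076 + 0.066947 = 0.231356
D = 1 - 0.231356 = 0.768644 ≈ 0.7686

0.7686


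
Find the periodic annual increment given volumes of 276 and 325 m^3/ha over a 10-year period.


PAI = (V2 - V1) / period = (325 - 276) / 10 = 49 / 10 = 4.90 m^3/ha/yr

4.90 m^3/ha/yr


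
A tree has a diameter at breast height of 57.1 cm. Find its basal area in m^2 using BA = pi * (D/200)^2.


D/200 = 57.1/200 = 0.2855 m
(D/200)^2 = 0.2855^2 = 0.08151025
BA = 3.141593 * 0.08151025 = 0.256072 ≈ 0.2561 m^2

0.2561 m^2


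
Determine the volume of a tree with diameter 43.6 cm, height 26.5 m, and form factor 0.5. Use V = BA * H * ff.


(D/200)^2 = (43.6/200)^2 = 0.218^2 = 0.047524
BA = 3.141593 * 0.047524 = 0.149301 m^2
V = 0.149301 * 26.5 * 0.5 = 1.97824 ≈ 1.978 m^3

1.978 m^3


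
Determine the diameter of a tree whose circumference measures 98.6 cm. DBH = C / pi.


DBH = C / pi = 98.6 / 3.141593 = 31.3854 ≈ 31.39 cm

31.39 cm


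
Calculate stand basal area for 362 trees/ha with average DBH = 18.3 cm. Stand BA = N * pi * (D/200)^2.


(D/200)^2 = (18.3/200)^2 = 0.0915^2 = 0.00837225
Individual BA = 3.141593 * 0.00837225 = 0.0263022 m^2
Stand BA = 362 * 0.0263022 = 9.52140 ≈ 9.52 m^2/ha

9.52 m^2/ha


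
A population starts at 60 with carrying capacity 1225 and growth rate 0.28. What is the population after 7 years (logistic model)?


(K - N0)/N0 = (1225 - 60)/60 = 1165/60 = 19.4167
r*t = 0.28 * 7 = 1.96; exp(-1.96) = 0.140858
19.4167 * 0.140858 = 2.73500
1 + 2.73500 = 3.73500
N = 1225 / 3.73500 = 327.979 ≈ 328

328


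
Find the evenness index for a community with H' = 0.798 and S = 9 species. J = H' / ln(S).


ln(9) = 2.19722
J = H' / ln(S) = 0.798 / 2.19722 = 0.363186 ≈ 0.3632

0.3632


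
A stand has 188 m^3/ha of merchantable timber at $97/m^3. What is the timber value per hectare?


Value = 188 * 97 = $18236/ha

$18236/ha


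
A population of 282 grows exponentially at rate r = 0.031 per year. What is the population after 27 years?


r*t = 0.031 * 27 = 0.837
exp(0.837) = 2.30943
N = 282 * 2.30943 = 651.259 ≈ 651

651


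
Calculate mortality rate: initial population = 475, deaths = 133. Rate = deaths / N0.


Mortality rate = 133 / 475 = 0.2800

0.2800


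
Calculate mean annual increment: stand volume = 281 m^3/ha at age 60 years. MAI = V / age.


MAI = 281 / 60 = 4.6833 ≈ 4.68 m^3/ha/yr

4.68 m^3/ha/yr


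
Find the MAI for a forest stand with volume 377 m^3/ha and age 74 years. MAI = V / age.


MAI = 377 / 74 = 5.0946 ≈ 5.09 m^3/ha/yr

5.09 m^3/ha/yr


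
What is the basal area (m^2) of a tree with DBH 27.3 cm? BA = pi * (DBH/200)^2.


D/200 = 27.3/200 = 0.1365 m
(D/200)^2 = 0.1365^2 = 0.01863225
BA = 3.141593 * 0.01863225 = 0.0585349 ≈ 0.0585 m^2

0.0585 m^2


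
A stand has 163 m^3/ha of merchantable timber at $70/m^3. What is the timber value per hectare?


Value = 163 * 70 = $11410/ha

$11410/ha


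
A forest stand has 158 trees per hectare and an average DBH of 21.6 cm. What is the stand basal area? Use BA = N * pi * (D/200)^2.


(D/200)^2 = (21.6/200)^2 = 0.108^2 = 0.011664
Individual BA = 3.141593 * 0.011664 = 0.0366435 m^2
Stand BA = 158 * 0.0366435 = 5.78967 ≈ 5.79 m^2/ha

5.79 m^2/ha


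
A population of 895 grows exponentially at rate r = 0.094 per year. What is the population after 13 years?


r*t = 0.094 * 13 = 1.222
exp(1.222) = 3.39397
N = 895 * 3.39397 = 3037.60 ≈ 3038

3038


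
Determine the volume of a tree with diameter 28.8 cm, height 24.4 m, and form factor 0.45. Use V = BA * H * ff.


(D/200)^2 = (28.8/200)^2 = 0.144^2 = 0.020736
BA = 3.141593 * 0.020736 = 0.0651441 m^2
V = 0.0651441 * 24.4 * 0.45 = 0.715282 ≈ 0.715 m^3

0.715 m^3


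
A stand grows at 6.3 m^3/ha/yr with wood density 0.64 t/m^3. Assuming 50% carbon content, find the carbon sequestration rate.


C = 6.3 * 0.64 * 0.5 = 2.016 ≈ 2.02 t C/ha/yr

2.02 t C/ha/yr


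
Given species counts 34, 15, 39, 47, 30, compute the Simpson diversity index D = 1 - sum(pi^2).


Total N = 34 + 15 + 39 + 47 + 30 = 165
Per-species terms:
  p = 34/165 = 0.206061; p^2 = 0.206061^2 = 0.042461
  p = 15/165 = 0.090909; p^2 = 0.090909^2 = 0.008264
  p = 39/165 = 0.236364; p^2 = 0.236364^2 = 0.055868
  p = 47/165 = 0.284848; p^2 = 0.284848^2 = 0.081138
  p = 30/165 = 0.181818; p^2 = 0.181818^2 = 0.033058
sum(p^2) = 0.042461 + 0.008264 + 0.055868 + 0.081138 + 0.033058 = 0.220789
D = 1 - 0.220789 = 0.779211 ≈ 0.7792

0.7792


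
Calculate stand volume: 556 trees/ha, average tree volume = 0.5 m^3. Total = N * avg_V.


V_stand = 556 * 0.5 = 278.0 m^3/ha

278.0 m^3/ha


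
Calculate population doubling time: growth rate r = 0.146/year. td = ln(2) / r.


td = ln(2) / 0.146 = 0.693147 / 0.146 = 4.74758 ≈ 4.7 years

4.7 years


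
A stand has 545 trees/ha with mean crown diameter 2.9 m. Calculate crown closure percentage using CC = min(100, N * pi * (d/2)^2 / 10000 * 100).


(d/2)^2 = (2.9/2)^2 = 1.45^2 = 2.1025
Crown area = 3.141593 * 2.1025 = 6.60520 m^2
N * area / 10000 * 100 = 545 * 6.60520 / 10000 * 100 = 35.9983
CC = min(100, 35.9983) = 35.9983 ≈ 36.0%

36.0%


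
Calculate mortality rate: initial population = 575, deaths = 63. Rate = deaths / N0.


Mortality rate = 63 / 575 = 0.109565 ≈ 0.1096

0.1096


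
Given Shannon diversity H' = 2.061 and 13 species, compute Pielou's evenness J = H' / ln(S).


ln(13) = 2.56495
J = H' / ln(S) = 2.061 / 2.56495 = 0.803524 ≈ 0.8035

0.8035


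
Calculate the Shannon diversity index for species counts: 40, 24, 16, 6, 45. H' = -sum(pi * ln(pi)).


Total N = 40 + 24 + 16 + 6 + 45 = 131
Per-species terms:
  p = 40/131 = 0.305344; ln(p) = -1.186316; p*ln(p) = 0.305344 * (-1.186316) = -0.362234
  p = 24/131 = 0.183206; ln(p) = -1.697144; p*ln(p) = 0.183206 * (-1.697144) = -0.310927
  p = 16/131 = 0.122137; ln(p) = -2.102612; p*ln(p) = 0.122137 * (-2.102612) = -0.256807
  p = 6/131 = 0.045802; ln(p) = -3.083428; p*ln(p) = 0.045802 * (-3.083428) = -0.141227
  p = 45/131 = 0.343511; ln(p) = -1.068536; p*ln(p) = 0.343511 * (-1.068536) = -0.367054
sum(p*ln(p)) = (-0.362234) + (-0.310927) + (-0.256807) + (-0.141227) + (-0.367054) = -1.438249
H' = -(-1.438249) = 1.438249 ≈ 1.4382

1.4382


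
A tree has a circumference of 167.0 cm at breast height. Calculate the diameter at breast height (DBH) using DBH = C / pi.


DBH = C / pi = 167.0 / 3.141593 = 53.1577 ≈ 53.16 cm

53.16 cm


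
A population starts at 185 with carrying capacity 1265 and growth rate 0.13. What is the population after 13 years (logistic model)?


(K - N0)/N0 = (1265 - 185)/185 = 1080/185 = 5.83784
r*t = 0.13 * 13 = 1.69; exp(-1.69) = 0.184520
5.83784 * 0.184520 = 1.07720
1 + 1.07720 = 2.07720
N = 1265 / 2.07720 = 608.993 ≈ 609

609


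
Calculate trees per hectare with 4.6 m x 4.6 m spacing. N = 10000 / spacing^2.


N = 10000 / 4.6^2 = 10000 / 21.16 = 472.590 ≈ 473 trees/ha

473 trees/ha


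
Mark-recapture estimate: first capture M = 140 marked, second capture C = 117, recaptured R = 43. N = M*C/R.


N = M * C / R = 140 * 117 / 43 = 16380 / 43 = 380.93 ≈ 381

381 individuals


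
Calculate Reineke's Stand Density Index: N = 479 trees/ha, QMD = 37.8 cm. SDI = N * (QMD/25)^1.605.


QMD/25 = 37.8/25 = 1.512
(1.512)^1.605 = exp(1.605 * ln(1.512)) = exp(1.605 * 0.413433) = exp(0.663560) = 1.94169
SDI = 479 * 1.94169 = 930.070 ≈ 930

930


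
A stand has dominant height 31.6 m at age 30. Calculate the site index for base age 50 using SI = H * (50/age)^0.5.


50/30 = 1.66667
(1.66667)^0.5 = 1.29100
SI = 31.6 * 1.29100 = 40.7956 ≈ 40.8 m

40.8 m


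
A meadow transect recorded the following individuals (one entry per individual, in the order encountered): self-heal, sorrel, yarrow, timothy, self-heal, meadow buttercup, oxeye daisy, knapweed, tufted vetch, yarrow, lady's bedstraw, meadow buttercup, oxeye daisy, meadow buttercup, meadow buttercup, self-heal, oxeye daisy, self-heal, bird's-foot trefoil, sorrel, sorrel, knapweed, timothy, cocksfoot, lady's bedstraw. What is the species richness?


Total individuals logged = 25
Distinct species (count of individuals): self-heal (4), sorrel (3), yarrow (2), timothy (2), meadow buttercup (4), oxeye daisy (3), knapweed (2), tufted vetch (1), lady's bedstraw (2), bird's-foot trefoil (1), cocksfoot (1)
Species richness = number of distinct species = 11

11


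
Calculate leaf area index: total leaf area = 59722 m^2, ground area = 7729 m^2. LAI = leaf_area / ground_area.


LAI = 59722 / 7729 = 7.7270 ≈ 7.73

7.73


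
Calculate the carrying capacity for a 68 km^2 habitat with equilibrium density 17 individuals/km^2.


K = 17 * 68 = 1156 individuals

1156 individuals


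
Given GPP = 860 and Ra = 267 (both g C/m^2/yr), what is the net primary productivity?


NPP = GPP - Ra = 860 - 267 = 593 g C/m^2/yr

593 g C/m^2/yr


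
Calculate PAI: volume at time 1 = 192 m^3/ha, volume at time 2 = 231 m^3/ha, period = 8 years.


PAI = (V2 - V1) / period = (231 - 192) / 8 = 39 / 8 = 4.8750 ≈ 4.88 m^3/ha/yr

4.88 m^3/ha/yr


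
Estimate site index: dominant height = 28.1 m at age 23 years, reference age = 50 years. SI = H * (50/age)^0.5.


50/23 = 2.17391
(2.17391)^0.5 = 1.47442
SI = 28.1 * 1.47442 = 41.4312 ≈ 41.4 m

41.4 m


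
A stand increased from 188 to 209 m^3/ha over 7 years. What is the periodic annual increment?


PAI = (V2 - V1) / period = (209 - 188) / 7 = 21 / 7 = 3.00 m^3/ha/yr

3.00 m^3/ha/yr


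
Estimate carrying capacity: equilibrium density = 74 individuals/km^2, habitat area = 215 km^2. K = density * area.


K = 74 * 215 = 15910 individuals

15910 individuals


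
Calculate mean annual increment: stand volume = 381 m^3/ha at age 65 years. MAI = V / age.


MAI = 381 / 65 = 5.8615 ≈ 5.86 m^3/ha/yr

5.86 m^3/ha/yr


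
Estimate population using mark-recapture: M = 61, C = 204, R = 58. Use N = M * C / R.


N = M * C / R = 61 * 204 / 58 = 12444 / 58 = 214.55 ≈ 215

215 individuals


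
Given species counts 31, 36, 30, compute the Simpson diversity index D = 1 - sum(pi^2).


Total N = 31 + 36 + 30 = 97
Per-species terms:
  p = 31/97 = 0.319588; p^2 = 0.319588^2 = 0.102136
  p = 36/97 = 0.371134; p^2 = 0.371134^2 = 0.137740
  p = 30/97 = 0.309278; p^2 = 0.309278^2 = 0.095653
sum(p^2) = 0.102136 + 0.137740 + 0.095653 = 0.335529
D = 1 - 0.335529 = 0.664471 ≈ 0.6645

0.6645


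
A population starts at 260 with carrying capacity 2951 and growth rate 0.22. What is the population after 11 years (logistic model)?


(K - N0)/N0 = (2951 - 260)/260 = 2691/260 = 10.3500
r*t = 0.22 * 11 = 2.42; exp(-2.42) = 0.0889216
10.3500 * 0.0889216 = 0.920339
1 + 0.920339 = 1.92034
N = 2951 / 1.92034 = 1536.71 ≈ 1537

1537


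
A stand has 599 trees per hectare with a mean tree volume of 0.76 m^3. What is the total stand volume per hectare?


V_stand = 599 * 0.76 = 455.24 ≈ 455.2 m^3/ha

455.2 m^3/ha


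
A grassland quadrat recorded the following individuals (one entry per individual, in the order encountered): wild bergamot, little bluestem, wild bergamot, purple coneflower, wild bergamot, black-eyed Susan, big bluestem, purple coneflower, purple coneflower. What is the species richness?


Total individuals logged = 9
Distinct species (count of individuals): wild bergamot (3), little bluestem (1), purple coneflower (3), black-eyed Susan (1), big bluestem (1)
Species richness = number of distinct species = 5

5


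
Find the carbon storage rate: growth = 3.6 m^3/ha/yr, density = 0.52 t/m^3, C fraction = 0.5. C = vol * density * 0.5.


C = 3.6 * 0.52 * 0.5 = 0.936 ≈ 0.94 t C/ha/yr

0.94 t C/ha/yr


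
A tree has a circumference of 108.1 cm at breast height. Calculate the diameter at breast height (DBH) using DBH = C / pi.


DBH = C / pi = 108.1 / 3.141593 = 34.4093 ≈ 34.41 cm

34.41 cm


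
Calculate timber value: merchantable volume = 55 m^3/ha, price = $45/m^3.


Value = 55 * 45 = $2475/ha

$2475/ha


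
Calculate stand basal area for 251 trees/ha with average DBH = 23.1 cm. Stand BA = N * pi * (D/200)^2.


(D/200)^2 = (23.1/200)^2 = 0.1155^2 = 0.01334025
Individual BA = 3.141593 * 0.01334025 = 0.0419096 m^2
Stand BA = 251 * 0.0419096 = 10.5193 ≈ 10.52 m^2/ha

10.52 m^2/ha


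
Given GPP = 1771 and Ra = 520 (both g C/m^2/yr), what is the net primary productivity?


NPP = GPP - Ra = 1771 - 520 = 1251 g C/m^2/yr

1251 g C/m^2/yr


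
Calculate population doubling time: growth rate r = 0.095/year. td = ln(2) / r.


td = ln(2) / 0.095 = 0.693147 / 0.095 = 7.29628 ≈ 7.3 years

7.3 years


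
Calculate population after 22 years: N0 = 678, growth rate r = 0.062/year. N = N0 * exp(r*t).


r*t = 0.062 * 22 = 1.364
exp(1.364) = 3.91181
N = 678 * 3.91181 = 2652.21 ≈ 2652

2652


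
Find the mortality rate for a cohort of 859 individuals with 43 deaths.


Mortality rate = 43 / 859 = 0.050058 ≈ 0.0501

0.0501


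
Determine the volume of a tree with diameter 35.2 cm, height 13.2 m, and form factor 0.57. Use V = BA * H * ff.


(D/200)^2 = (35.2/200)^2 = 0.176^2 = 0.030976
BA = 3.141593 * 0.030976 = 0.0973140 m^2
V = 0.0973140 * 13.2 * 0.57 = 0.732191 ≈ 0.732 m^3

0.732 m^3


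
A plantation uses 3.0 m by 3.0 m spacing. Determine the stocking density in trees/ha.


N = 10000 / 3.0^2 = 10000 / 9 = 1111.11 ≈ 1111 trees/ha

1111 trees/ha


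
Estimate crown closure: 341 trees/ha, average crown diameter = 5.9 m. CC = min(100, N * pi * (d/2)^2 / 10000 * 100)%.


(d/2)^2 = (5.9/2)^2 = 2.95^2 = 8.7025
Crown area = 3.141593 * 8.7025 = 27.3397 m^2
N * area / 10000 * 100 = 341 * 27.3397 / 10000 * 100 = 93.2284
CC = min(100, 93.2284) = 93.2284 ≈ 93.2%

93.2%


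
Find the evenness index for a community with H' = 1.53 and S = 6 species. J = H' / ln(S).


ln(6) = 1.79176
J = H' / ln(S) = 1.53 / 1.79176 = 0.853909 ≈ 0.8539

0.8539


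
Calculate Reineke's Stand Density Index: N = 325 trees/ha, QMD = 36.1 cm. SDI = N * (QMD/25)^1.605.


QMD/25 = 36.1/25 = 1.444
(1.444)^1.605 = exp(1.605 * ln(1.444)) = exp(1.605 * 0.367417) = exp(0.589704) = 1.80345
SDI = 325 * 1.80345 = 586.121 ≈ 586

586


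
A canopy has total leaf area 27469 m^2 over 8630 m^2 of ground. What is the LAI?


LAI = 27469 / 8630 = 3.1830 ≈ 3.18

3.18
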